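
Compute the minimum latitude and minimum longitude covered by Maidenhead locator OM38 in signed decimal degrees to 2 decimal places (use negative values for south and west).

Field O=14, M=12: +14·20° lon, +12·10° lat → SW at lon 100°, lat 30°.
Square 3, 8: +3·2° lon, +8·1° lat → SW at lon 106°, lat 38°.
latitude 38.00, longitude 106.00.

38.00, 106.00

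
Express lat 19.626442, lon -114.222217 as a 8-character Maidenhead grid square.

DK29vp30

Shift to the Maidenhead origin (180°W, 90°S): lon 65.77778, lat 109.62644.
Field: 65.77778/20 → 3 → D, 109.62644/10 → 10 → K; chars DK.
Square: 5.77778/2 → 2, 9.62644/1 → 9; chars 29.
Subsquare: 1.77778/0.0833333 → 21 → v, 0.62644/0.0416667 → 15 → p; chars vp.
Extended square: 0.02778/0.00833333 → 3, 0.00144/0.00416667 → 0; chars 30.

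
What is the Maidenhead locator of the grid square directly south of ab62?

AB61

Latitude square 2; −1 → 1.
The longitude characters are unchanged.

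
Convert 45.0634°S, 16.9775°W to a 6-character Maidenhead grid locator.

IE14mw

Offset from 180°W / 90°S: lon 163.0225°, lat 44.9366°.
Field: lon ⌊163.0225/20⌋ = 8 → I; lat ⌊44.9366/10⌋ = 4 → E.
Square: lon ⌊3.0225/2⌋ = 1; lat ⌊4.9366/1⌋ = 4.
Subsquare: lon ⌊1.0225/0.0833333⌋ = 12 → m; lat ⌊0.9366/0.0416667⌋ = 22 → w.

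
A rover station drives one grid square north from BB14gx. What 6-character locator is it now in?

Latitude subsquare x = 23; +1 → 24, wraps to 0 = a, carry into square.
Latitude square 4; +1 → 5.
The longitude characters are unchanged.

BB15ga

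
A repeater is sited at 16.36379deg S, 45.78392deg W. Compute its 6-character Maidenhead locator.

GH73cp

Add 180° to longitude and 90° to latitude: 134.2161, 73.6362.
Field: 134.2161/20 → 6 → G, 73.6362/10 → 7 → H; chars GH.
Square: 14.2161/2 → 7, 3.6362/1 → 3; chars 73.
Subsquare: 0.2161/0.0833333 → 2 → c, 0.6362/0.0416667 → 15 → p; chars cp.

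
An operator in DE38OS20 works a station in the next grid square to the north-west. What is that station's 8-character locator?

DE38os11

Longitude extended square 2; −1 → 1.
Latitude extended square 0; +1 → 1.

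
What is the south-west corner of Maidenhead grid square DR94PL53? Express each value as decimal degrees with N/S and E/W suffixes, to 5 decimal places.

84.47083° N, 100.70833° W

Field D=3, R=17: +3·20° lon, +17·10° lat → SW at lon -120°, lat 80°.
Square 9, 4: +9·2° lon, +4·1° lat → SW at lon -102°, lat 84°.
Subsquare p=15, l=11: +15·0.0833333° lon, +11·0.0416667° lat → SW at lon -100.75°, lat 84.4583°.
Extended square 5, 3: +5·0.00833333° lon, +3·0.00416667° lat → SW at lon -100.708°, lat 84.4708°.
latitude 84.47083° N, longitude 100.70833° W.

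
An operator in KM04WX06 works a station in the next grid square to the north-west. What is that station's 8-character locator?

KM04vx97

Longitude extended square 0; −1 → -1, wraps to 9, carry into subsquare.
Longitude subsquare w = 22; −1 → 21 = v.
Latitude extended square 6; +1 → 7.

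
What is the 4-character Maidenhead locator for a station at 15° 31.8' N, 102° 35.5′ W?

Offset from 180°W / 90°S: lon 77.41°, lat 105.53°.
Field: lon ⌊77.41/20⌋ = 3 → D; lat ⌊105.53/10⌋ = 10 → K.
Square: lon ⌊17.41/2⌋ = 8; lat ⌊5.53/1⌋ = 5.

DK85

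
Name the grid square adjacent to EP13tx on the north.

EP14ta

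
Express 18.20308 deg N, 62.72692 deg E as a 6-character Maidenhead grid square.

MK18ie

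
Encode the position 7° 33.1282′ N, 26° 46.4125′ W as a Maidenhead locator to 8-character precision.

HJ67on72

Offset from 180°W / 90°S: lon 153.22646°, lat 97.55214°.
Field: lon ⌊153.22646/20⌋ = 7 → H; lat ⌊97.55214/10⌋ = 9 → J.
Square: lon ⌊13.22646/2⌋ = 6; lat ⌊7.55214/1⌋ = 7.
Subsquare: lon ⌊1.22646/0.0833333⌋ = 14 → o; lat ⌊0.55214/0.0416667⌋ = 13 → n.
Extended square: lon ⌊0.05979/0.00833333⌋ = 7; lat ⌊0.01047/0.00416667⌋ = 2.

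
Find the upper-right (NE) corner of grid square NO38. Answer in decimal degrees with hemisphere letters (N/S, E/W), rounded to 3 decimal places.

59.000° N, 88.000° E

Field N=13, O=14: +13·20° lon, +14·10° lat → SW at lon 80°, lat 50°.
Square 3, 8: +3·2° lon, +8·1° lat → SW at lon 86°, lat 58°.
Cell spans 2° lon × 1° lat. NE corner is SW corner plus one full cell.
latitude 59.000° N, longitude 88.000° E.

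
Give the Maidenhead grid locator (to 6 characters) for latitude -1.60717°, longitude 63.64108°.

MI18tj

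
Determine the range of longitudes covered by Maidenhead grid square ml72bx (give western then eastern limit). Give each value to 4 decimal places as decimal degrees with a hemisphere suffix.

Field M=12, L=11: +12·20° lon, +11·10° lat → SW at lon 60°, lat 20°.
Square 7, 2: +7·2° lon, +2·1° lat → SW at lon 74°, lat 22°.
Subsquare b=1, x=23: +1·0.0833333° lon, +23·0.0416667° lat → SW at lon 74.0833°, lat 22.9583°.
Cell spans 0.0833333° lon × 0.0416667° lat.
west 74.0833° E, east 74.1667° E.

74.0833° E, 74.1667° E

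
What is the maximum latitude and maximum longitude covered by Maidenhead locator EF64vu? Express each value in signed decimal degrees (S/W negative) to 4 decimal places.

Field E=4, F=5: +4·20° lon, +5·10° lat → SW at lon -100°, lat -40°.
Square 6, 4: +6·2° lon, +4·1° lat → SW at lon -88°, lat -36°.
Subsquare v=21, u=20: +21·0.0833333° lon, +20·0.0416667° lat → SW at lon -86.25°, lat -35.1667°.
Cell spans 0.0833333° lon × 0.0416667° lat. NE corner is SW corner plus one full cell.
latitude -35.1250, longitude -86.1667.

-35.1250, -86.1667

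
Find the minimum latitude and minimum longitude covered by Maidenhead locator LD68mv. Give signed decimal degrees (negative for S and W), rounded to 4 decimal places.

Field L=11, D=3: +11·20° lon, +3·10° lat → SW at lon 40°, lat -60°.
Square 6, 8: +6·2° lon, +8·1° lat → SW at lon 52°, lat -52°.
Subsquare m=12, v=21: +12·0.0833333° lon, +21·0.0416667° lat → SW at lon 53°, lat -51.125°.
latitude -51.1250, longitude 53.0000.

-51.1250, 53.0000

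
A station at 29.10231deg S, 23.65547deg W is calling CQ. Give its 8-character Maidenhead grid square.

HG80ev15

Shift to the Maidenhead origin (180°W, 90°S): lon 156.34453, lat 60.89769.
Field (20°×10°, letters A–R): 156.34453/20 → 7 → H, 60.89769/10 → 6 → G; chars HG.
Square (2°×1°, digits 0–9): 16.34453/2 → 8, 0.89769/1 → 0; chars 80.
Subsquare (5′×2.5′, letters a–x): 0.34453/0.0833333 → 4 → e, 0.89769/0.0416667 → 21 → v; chars ev.
Extended square (30″×15″, digits 0–9): 0.01120/0.00833333 → 1, 0.02269/0.00416667 → 5; chars 15.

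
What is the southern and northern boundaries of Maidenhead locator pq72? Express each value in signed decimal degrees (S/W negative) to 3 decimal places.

Field P=15, Q=16: +15·20° lon, +16·10° lat → SW at lon 120°, lat 70°.
Square 7, 2: +7·2° lon, +2·1° lat → SW at lon 134°, lat 72°.
Cell spans 2° lon × 1° lat.
south 72.000, north 73.000.

72.000, 73.000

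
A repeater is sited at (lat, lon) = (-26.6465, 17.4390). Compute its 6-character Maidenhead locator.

JG83ri

Add 180° to longitude and 90° to latitude: 197.4390, 63.3535.
Field: 197.4390/20 → 9 → J, 63.3535/10 → 6 → G; chars JG.
Square: 17.4390/2 → 8, 3.3535/1 → 3; chars 83.
Subsquare: 1.4390/0.0833333 → 17 → r, 0.3535/0.0416667 → 8 → i; chars ri.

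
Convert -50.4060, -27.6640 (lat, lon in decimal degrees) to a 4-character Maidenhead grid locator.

HD69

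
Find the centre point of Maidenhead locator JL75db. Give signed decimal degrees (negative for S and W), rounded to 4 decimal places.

Field J=9, L=11: +9·20° lon, +11·10° lat → SW at lon 0°, lat 20°.
Square 7, 5: +7·2° lon, +5·1° lat → SW at lon 14°, lat 25°.
Subsquare d=3, b=1: +3·0.0833333° lon, +1·0.0416667° lat → SW at lon 14.25°, lat 25.0417°.
Cell spans 0.0833333° lon × 0.0416667° lat. Centre is SW corner plus half of each.
latitude 25.0625, longitude 14.2917.

25.0625, 14.2917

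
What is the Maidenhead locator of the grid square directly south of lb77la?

LB76lx

Latitude subsquare a = 0; −1 → -1, wraps to 23 = x, carry into square.
Latitude square 7; −1 → 6.
The longitude characters are unchanged.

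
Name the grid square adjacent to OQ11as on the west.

OQ01xs

Longitude subsquare a = 0; −1 → -1, wraps to 23 = x, carry into square.
Longitude square 1; −1 → 0.
The latitude characters are unchanged.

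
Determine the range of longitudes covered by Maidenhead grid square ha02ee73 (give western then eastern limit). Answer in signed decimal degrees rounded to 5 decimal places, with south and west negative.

Field H=7, A=0: +7·20° lon, +0·10° lat → SW at lon -40°, lat -90°.
Square 0, 2: +0·2° lon, +2·1° lat → SW at lon -40°, lat -88°.
Subsquare e=4, e=4: +4·0.0833333° lon, +4·0.0416667° lat → SW at lon -39.6667°, lat -87.8333°.
Extended square 7, 3: +7·0.00833333° lon, +3·0.00416667° lat → SW at lon -39.6083°, lat -87.8208°.
Cell spans 0.00833333° lon × 0.00416667° lat.
west -39.60833, east -39.60000.

-39.60833, -39.60000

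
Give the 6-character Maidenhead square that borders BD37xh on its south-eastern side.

Longitude subsquare x = 23; +1 → 24, wraps to 0 = a, carry into square.
Longitude square 3; +1 → 4.
Latitude subsquare h = 7; −1 → 6 = g.

BD47ag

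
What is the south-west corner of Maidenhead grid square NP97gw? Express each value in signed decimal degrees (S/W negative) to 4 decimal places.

67.9167, 98.5000

Field N=13, P=15: +13·20° lon, +15·10° lat → SW at lon 80°, lat 60°.
Square 9, 7: +9·2° lon, +7·1° lat → SW at lon 98°, lat 67°.
Subsquare g=6, w=22: +6·0.0833333° lon, +22·0.0416667° lat → SW at lon 98.5°, lat 67.9167°.
latitude 67.9167, longitude 98.5000.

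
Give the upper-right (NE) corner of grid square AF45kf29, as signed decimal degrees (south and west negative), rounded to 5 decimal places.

-34.75000, -171.14167

Field A=0, F=5: +0·20° lon, +5·10° lat → SW at lon -180°, lat -40°.
Square 4, 5: +4·2° lon, +5·1° lat → SW at lon -172°, lat -35°.
Subsquare k=10, f=5: +10·0.0833333° lon, +5·0.0416667° lat → SW at lon -171.167°, lat -34.7917°.
Extended square 2, 9: +2·0.00833333° lon, +9·0.00416667° lat → SW at lon -171.15°, lat -34.7542°.
Cell spans 0.00833333° lon × 0.00416667° lat. NE corner is SW corner plus one full cell.
latitude -34.75000, longitude -171.14167.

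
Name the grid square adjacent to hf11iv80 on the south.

Latitude extended square 0; −1 → -1, wraps to 9, carry into subsquare.
Latitude subsquare v = 21; −1 → 20 = u.
The longitude characters are unchanged.

HF11iu89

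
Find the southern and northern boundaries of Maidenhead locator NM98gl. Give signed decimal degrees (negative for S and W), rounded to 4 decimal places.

Field N=13, M=12: +13·20° lon, +12·10° lat → SW at lon 80°, lat 30°.
Square 9, 8: +9·2° lon, +8·1° lat → SW at lon 98°, lat 38°.
Subsquare g=6, l=11: +6·0.0833333° lon, +11·0.0416667° lat → SW at lon 98.5°, lat 38.4583°.
Cell spans 0.0833333° lon × 0.0416667° lat.
south 38.4583, north 38.5000.

38.4583, 38.5000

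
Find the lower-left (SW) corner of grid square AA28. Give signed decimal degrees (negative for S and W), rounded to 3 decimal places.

-82.000, -176.000

Field A=0, A=0: +0·20° lon, +0·10° lat → SW at lon -180°, lat -90°.
Square 2, 8: +2·2° lon, +8·1° lat → SW at lon -176°, lat -82°.
latitude -82.000, longitude -176.000.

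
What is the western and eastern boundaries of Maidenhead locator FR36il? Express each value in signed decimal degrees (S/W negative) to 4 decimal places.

-73.3333, -73.2500

Field F=5, R=17: +5·20° lon, +17·10° lat → SW at lon -80°, lat 80°.
Square 3, 6: +3·2° lon, +6·1° lat → SW at lon -74°, lat 86°.
Subsquare i=8, l=11: +8·0.0833333° lon, +11·0.0416667° lat → SW at lon -73.3333°, lat 86.4583°.
Cell spans 0.0833333° lon × 0.0416667° lat.
west -73.3333, east -73.2500.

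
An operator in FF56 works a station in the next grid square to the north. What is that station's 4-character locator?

FF57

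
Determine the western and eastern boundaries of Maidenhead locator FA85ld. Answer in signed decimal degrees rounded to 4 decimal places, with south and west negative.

-63.0833, -63.0000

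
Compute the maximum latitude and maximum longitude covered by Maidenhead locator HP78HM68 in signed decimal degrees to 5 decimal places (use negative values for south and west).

Field H=7, P=15: +7·20° lon, +15·10° lat → SW at lon -40°, lat 60°.
Square 7, 8: +7·2° lon, +8·1° lat → SW at lon -26°, lat 68°.
Subsquare h=7, m=12: +7·0.0833333° lon, +12·0.0416667° lat → SW at lon -25.4167°, lat 68.5°.
Extended square 6, 8: +6·0.00833333° lon, +8·0.00416667° lat → SW at lon -25.3667°, lat 68.5333°.
Cell spans 0.00833333° lon × 0.00416667° lat. NE corner is SW corner plus one full cell.
latitude 68.53750, longitude -25.35833.

68.53750, -25.35833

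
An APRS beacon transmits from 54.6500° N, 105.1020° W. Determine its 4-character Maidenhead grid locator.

DO74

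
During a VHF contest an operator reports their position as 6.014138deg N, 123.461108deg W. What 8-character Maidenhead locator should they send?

CJ86ga43

Shift to the Maidenhead origin (180°W, 90°S): lon 56.53889, lat 96.01414.
Field (20°×10°, letters A–R): lon ⌊56.53889/20⌋ = 2 → C; lat ⌊96.01414/10⌋ = 9 → J.
Square (2°×1°, digits 0–9): lon ⌊16.53889/2⌋ = 8; lat ⌊6.01414/1⌋ = 6.
Subsquare (5′×2.5′, letters a–x): lon ⌊0.53889/0.0833333⌋ = 6 → g; lat ⌊0.01414/0.0416667⌋ = 0 → a.
Extended square (30″×15″, digits 0–9): lon ⌊0.03889/0.00833333⌋ = 4; lat ⌊0.01414/0.00416667⌋ = 3.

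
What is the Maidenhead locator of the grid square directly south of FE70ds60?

Latitude extended square 0; −1 → -1, wraps to 9, carry into subsquare.
Latitude subsquare s = 18; −1 → 17 = r.
The longitude characters are unchanged.

FE70dr69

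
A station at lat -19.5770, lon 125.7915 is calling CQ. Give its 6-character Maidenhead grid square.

Add 180° to longitude and 90° to latitude: 305.7915, 70.4230.
Field: 305.7915/20 → 15 → P, 70.4230/10 → 7 → H; chars PH.
Square: 5.7915/2 → 2, 0.4230/1 → 0; chars 20.
Subsquare: 1.7915/0.0833333 → 21 → v, 0.4230/0.0416667 → 10 → k; chars vk.

PH20vk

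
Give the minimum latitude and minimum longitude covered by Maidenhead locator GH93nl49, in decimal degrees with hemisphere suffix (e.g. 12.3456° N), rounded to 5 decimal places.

16.50417° S, 40.88333° W

Field G=6, H=7: +6·20° lon, +7·10° lat → SW at lon -60°, lat -20°.
Square 9, 3: +9·2° lon, +3·1° lat → SW at lon -42°, lat -17°.
Subsquare n=13, l=11: +13·0.0833333° lon, +11·0.0416667° lat → SW at lon -40.9167°, lat -16.5417°.
Extended square 4, 9: +4·0.00833333° lon, +9·0.00416667° lat → SW at lon -40.8833°, lat -16.5042°.
latitude 16.50417° S, longitude 40.88333° W.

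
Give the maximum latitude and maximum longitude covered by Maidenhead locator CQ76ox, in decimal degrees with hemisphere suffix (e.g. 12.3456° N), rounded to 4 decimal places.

Field C=2, Q=16: +2·20° lon, +16·10° lat → SW at lon -140°, lat 70°.
Square 7, 6: +7·2° lon, +6·1° lat → SW at lon -126°, lat 76°.
Subsquare o=14, x=23: +14·0.0833333° lon, +23·0.0416667° lat → SW at lon -124.833°, lat 76.9583°.
Cell spans 0.0833333° lon × 0.0416667° lat. NE corner is SW corner plus one full cell.
latitude 77.0000° N, longitude 124.7500° W.

77.0000° N, 124.7500° W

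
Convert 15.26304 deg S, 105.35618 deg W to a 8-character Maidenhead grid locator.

DH74hr76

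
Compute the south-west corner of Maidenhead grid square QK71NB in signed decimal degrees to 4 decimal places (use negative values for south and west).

Field Q=16, K=10: +16·20° lon, +10·10° lat → SW at lon 140°, lat 10°.
Square 7, 1: +7·2° lon, +1·1° lat → SW at lon 154°, lat 11°.
Subsquare n=13, b=1: +13·0.0833333° lon, +1·0.0416667° lat → SW at lon 155.083°, lat 11.0417°.
latitude 11.0417, longitude 155.0833.

11.0417, 155.0833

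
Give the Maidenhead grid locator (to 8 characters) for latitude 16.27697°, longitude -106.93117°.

DK66mg86

Offset from 180°W / 90°S: lon 73.06883°, lat 106.27697°.
Field: lon ⌊73.06883/20⌋ = 3 → D; lat ⌊106.27697/10⌋ = 10 → K.
Square: lon ⌊13.06883/2⌋ = 6; lat ⌊6.27697/1⌋ = 6.
Subsquare: lon ⌊1.06883/0.0833333⌋ = 12 → m; lat ⌊0.27697/0.0416667⌋ = 6 → g.
Extended square: lon ⌊0.06883/0.00833333⌋ = 8; lat ⌊0.02697/0.00416667⌋ = 6.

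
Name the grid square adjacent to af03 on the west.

RF93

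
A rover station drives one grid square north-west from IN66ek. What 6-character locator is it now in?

IN66dl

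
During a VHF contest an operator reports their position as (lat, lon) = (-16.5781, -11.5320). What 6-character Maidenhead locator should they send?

IH43fk

Offset from 180°W / 90°S: lon 168.4680°, lat 73.4219°.
Field: 168.4680/20 → 8 → I, 73.4219/10 → 7 → H; chars IH.
Square: 8.4680/2 → 4, 3.4219/1 → 3; chars 43.
Subsquare: 0.4680/0.0833333 → 5 → f, 0.4219/0.0416667 → 10 → k; chars fk.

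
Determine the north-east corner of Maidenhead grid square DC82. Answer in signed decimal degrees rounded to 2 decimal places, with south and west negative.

Field D=3, C=2: +3·20° lon, +2·10° lat → SW at lon -120°, lat -70°.
Square 8, 2: +8·2° lon, +2·1° lat → SW at lon -104°, lat -68°.
Cell spans 2° lon × 1° lat. NE corner is SW corner plus one full cell.
latitude -67.00, longitude -102.00.

-67.00, -102.00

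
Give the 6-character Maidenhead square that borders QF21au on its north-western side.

QF11xv

Longitude subsquare a = 0; −1 → -1, wraps to 23 = x, carry into square.
Longitude square 2; −1 → 1.
Latitude subsquare u = 20; +1 → 21 = v.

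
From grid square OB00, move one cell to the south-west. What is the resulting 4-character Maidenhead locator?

NA99

Longitude square 0; −1 → -1, wraps to 9, carry into field.
Longitude field O = 14; −1 → 13 = N.
Latitude square 0; −1 → -1, wraps to 9, carry into field.
Latitude field B = 1; −1 → 0 = A.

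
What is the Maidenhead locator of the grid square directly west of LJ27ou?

LJ27nu

Longitude subsquare o = 14; −1 → 13 = n.
The latitude characters are unchanged.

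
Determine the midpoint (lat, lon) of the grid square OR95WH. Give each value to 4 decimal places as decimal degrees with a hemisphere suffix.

85.3125° N, 119.8750° E

Field O=14, R=17: +14·20° lon, +17·10° lat → SW at lon 100°, lat 80°.
Square 9, 5: +9·2° lon, +5·1° lat → SW at lon 118°, lat 85°.
Subsquare w=22, h=7: +22·0.0833333° lon, +7·0.0416667° lat → SW at lon 119.833°, lat 85.2917°.
Cell spans 0.0833333° lon × 0.0416667° lat. Centre is SW corner plus half of each.
latitude 85.3125° N, longitude 119.8750° E.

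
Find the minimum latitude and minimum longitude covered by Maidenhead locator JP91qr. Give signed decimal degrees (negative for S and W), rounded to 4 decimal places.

Field J=9, P=15: +9·20° lon, +15·10° lat → SW at lon 0°, lat 60°.
Square 9, 1: +9·2° lon, +1·1° lat → SW at lon 18°, lat 61°.
Subsquare q=16, r=17: +16·0.0833333° lon, +17·0.0416667° lat → SW at lon 19.3333°, lat 61.7083°.
latitude 61.7083, longitude 19.3333.

61.7083, 19.3333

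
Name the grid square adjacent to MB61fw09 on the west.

MB61ew99

Longitude extended square 0; −1 → -1, wraps to 9, carry into subsquare.
Longitude subsquare f = 5; −1 → 4 = e.
The latitude characters are unchanged.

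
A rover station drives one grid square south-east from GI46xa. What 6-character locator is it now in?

Longitude subsquare x = 23; +1 → 24, wraps to 0 = a, carry into square.
Longitude square 4; +1 → 5.
Latitude subsquare a = 0; −1 → -1, wraps to 23 = x, carry into square.
Latitude square 6; −1 → 5.

GI55ax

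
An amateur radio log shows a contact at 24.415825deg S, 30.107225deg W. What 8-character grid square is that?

Offset from 180°W / 90°S: lon 149.89278°, lat 65.58418°.
Field: 149.89278/20 → 7 → H, 65.58418/10 → 6 → G; chars HG.
Square: 9.89278/2 → 4, 5.58418/1 → 5; chars 45.
Subsquare: 1.89278/0.0833333 → 22 → w, 0.58418/0.0416667 → 14 → o; chars wo.
Extended square: 0.05944/0.00833333 → 7, 0.00084/0.00416667 → 0; chars 70.

HG45wo70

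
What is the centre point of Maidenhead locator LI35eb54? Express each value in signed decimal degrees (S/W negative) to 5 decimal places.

Field L=11, I=8: +11·20° lon, +8·10° lat → SW at lon 40°, lat -10°.
Square 3, 5: +3·2° lon, +5·1° lat → SW at lon 46°, lat -5°.
Subsquare e=4, b=1: +4·0.0833333° lon, +1·0.0416667° lat → SW at lon 46.3333°, lat -4.95833°.
Extended square 5, 4: +5·0.00833333° lon, +4·0.00416667° lat → SW at lon 46.375°, lat -4.94167°.
Cell spans 0.00833333° lon × 0.00416667° lat. Centre is SW corner plus half of each.
latitude -4.93958, longitude 46.37917.

-4.93958, 46.37917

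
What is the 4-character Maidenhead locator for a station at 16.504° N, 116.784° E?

OK86

Shift to the Maidenhead origin (180°W, 90°S): lon 296.78, lat 106.50.
Field (20°×10°, letters A–R): 296.78/20 → 14 → O, 106.50/10 → 10 → K; chars OK.
Square (2°×1°, digits 0–9): 16.78/2 → 8, 6.50/1 → 6; chars 86.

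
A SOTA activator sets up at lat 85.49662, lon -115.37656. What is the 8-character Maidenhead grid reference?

Offset from 180°W / 90°S: lon 64.62344°, lat 175.49662°.
Field: 64.62344/20 → 3 → D, 175.49662/10 → 17 → R; chars DR.
Square: 4.62344/2 → 2, 5.49662/1 → 5; chars 25.
Subsquare: 0.62344/0.0833333 → 7 → h, 0.49662/0.0416667 → 11 → l; chars hl.
Extended square: 0.04011/0.00833333 → 4, 0.03829/0.00416667 → 9; chars 49.

DR25hl49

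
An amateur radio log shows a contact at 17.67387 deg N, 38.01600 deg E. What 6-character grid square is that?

KK97aq

Offset from 180°W / 90°S: lon 218.0160°, lat 107.6739°.
Field: lon ⌊218.0160/20⌋ = 10 → K; lat ⌊107.6739/10⌋ = 10 → K.
Square: lon ⌊18.0160/2⌋ = 9; lat ⌊7.6739/1⌋ = 7.
Subsquare: lon ⌊0.0160/0.0833333⌋ = 0 → a; lat ⌊0.6739/0.0416667⌋ = 16 → q.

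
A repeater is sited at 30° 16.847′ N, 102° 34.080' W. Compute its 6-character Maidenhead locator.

DM80rg

Shift to the Maidenhead origin (180°W, 90°S): lon 77.4320, lat 120.2808.
Field: 77.4320/20 → 3 → D, 120.2808/10 → 12 → M; chars DM.
Square: 17.4320/2 → 8, 0.2808/1 → 0; chars 80.
Subsquare: 1.4320/0.0833333 → 17 → r, 0.2808/0.0416667 → 6 → g; chars rg.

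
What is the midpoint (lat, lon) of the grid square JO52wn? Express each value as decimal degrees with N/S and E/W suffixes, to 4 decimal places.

Field J=9, O=14: +9·20° lon, +14·10° lat → SW at lon 0°, lat 50°.
Square 5, 2: +5·2° lon, +2·1° lat → SW at lon 10°, lat 52°.
Subsquare w=22, n=13: +22·0.0833333° lon, +13·0.0416667° lat → SW at lon 11.8333°, lat 52.5417°.
Cell spans 0.0833333° lon × 0.0416667° lat. Centre is SW corner plus half of each.
latitude 52.5625° N, longitude 11.8750° E.

52.5625° N, 11.8750° E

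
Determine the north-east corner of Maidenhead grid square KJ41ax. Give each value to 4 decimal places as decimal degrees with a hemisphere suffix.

Field K=10, J=9: +10·20° lon, +9·10° lat → SW at lon 20°, lat 0°.
Square 4, 1: +4·2° lon, +1·1° lat → SW at lon 28°, lat 1°.
Subsquare a=0, x=23: +0·0.0833333° lon, +23·0.0416667° lat → SW at lon 28°, lat 1.95833°.
Cell spans 0.0833333° lon × 0.0416667° lat. NE corner is SW corner plus one full cell.
latitude 2.0000° N, longitude 28.0833° E.

2.0000° N, 28.0833° E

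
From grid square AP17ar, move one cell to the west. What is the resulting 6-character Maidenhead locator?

Longitude subsquare a = 0; −1 → -1, wraps to 23 = x, carry into square.
Longitude square 1; −1 → 0.
The latitude characters are unchanged.

AP07xr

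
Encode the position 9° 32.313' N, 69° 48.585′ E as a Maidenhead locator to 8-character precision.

Add 180° to longitude and 90° to latitude: 249.80975, 99.53855.
Field: lon ⌊249.80975/20⌋ = 12 → M; lat ⌊99.53855/10⌋ = 9 → J.
Square: lon ⌊9.80975/2⌋ = 4; lat ⌊9.53855/1⌋ = 9.
Subsquare: lon ⌊1.80975/0.0833333⌋ = 21 → v; lat ⌊0.53855/0.0416667⌋ = 12 → m.
Extended square: lon ⌊0.05975/0.00833333⌋ = 7; lat ⌊0.03855/0.00416667⌋ = 9.

MJ49vm79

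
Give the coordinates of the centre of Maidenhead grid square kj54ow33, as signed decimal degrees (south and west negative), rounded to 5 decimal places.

Field K=10, J=9: +10·20° lon, +9·10° lat → SW at lon 20°, lat 0°.
Square 5, 4: +5·2° lon, +4·1° lat → SW at lon 30°, lat 4°.
Subsquare o=14, w=22: +14·0.0833333° lon, +22·0.0416667° lat → SW at lon 31.1667°, lat 4.91667°.
Extended square 3, 3: +3·0.00833333° lon, +3·0.00416667° lat → SW at lon 31.1917°, lat 4.92917°.
Cell spans 0.00833333° lon × 0.00416667° lat. Centre is SW corner plus half of each.
latitude 4.93125, longitude 31.19583.

4.93125, 31.19583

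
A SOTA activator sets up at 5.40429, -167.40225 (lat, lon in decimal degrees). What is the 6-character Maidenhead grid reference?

AJ65hj

Offset from 180°W / 90°S: lon 12.5977°, lat 95.4043°.
Field (20°×10°, letters A–R): lon ⌊12.5977/20⌋ = 0 → A; lat ⌊95.4043/10⌋ = 9 → J.
Square (2°×1°, digits 0–9): lon ⌊12.5977/2⌋ = 6; lat ⌊5.4043/1⌋ = 5.
Subsquare (5′×2.5′, letters a–x): lon ⌊0.5977/0.0833333⌋ = 7 → h; lat ⌊0.4043/0.0416667⌋ = 9 → j.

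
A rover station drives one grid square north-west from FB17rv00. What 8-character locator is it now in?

FB17qv91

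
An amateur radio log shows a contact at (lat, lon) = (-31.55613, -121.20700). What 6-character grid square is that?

CF98jk

Shift to the Maidenhead origin (180°W, 90°S): lon 58.7930, lat 58.4439.
Field (20°×10°, letters A–R): 58.7930/20 → 2 → C, 58.4439/10 → 5 → F; chars CF.
Square (2°×1°, digits 0–9): 18.7930/2 → 9, 8.4439/1 → 8; chars 98.
Subsquare (5′×2.5′, letters a–x): 0.7930/0.0833333 → 9 → j, 0.4439/0.0416667 → 10 → k; chars jk.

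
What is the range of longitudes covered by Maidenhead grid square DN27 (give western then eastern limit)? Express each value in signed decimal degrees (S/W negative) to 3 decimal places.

-116.000, -114.000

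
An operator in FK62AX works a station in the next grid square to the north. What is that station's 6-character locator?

FK63aa

Latitude subsquare x = 23; +1 → 24, wraps to 0 = a, carry into square.
Latitude square 2; +1 → 3.
The longitude characters are unchanged.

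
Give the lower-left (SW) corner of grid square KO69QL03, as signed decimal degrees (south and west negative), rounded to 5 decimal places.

Field K=10, O=14: +10·20° lon, +14·10° lat → SW at lon 20°, lat 50°.
Square 6, 9: +6·2° lon, +9·1° lat → SW at lon 32°, lat 59°.
Subsquare q=16, l=11: +16·0.0833333° lon, +11·0.0416667° lat → SW at lon 33.3333°, lat 59.4583°.
Extended square 0, 3: +0·0.00833333° lon, +3·0.00416667° lat → SW at lon 33.3333°, lat 59.4708°.
latitude 59.47083, longitude 33.33333.

59.47083, 33.33333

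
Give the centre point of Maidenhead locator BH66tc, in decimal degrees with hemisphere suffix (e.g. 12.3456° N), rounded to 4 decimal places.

13.8958° S, 146.3750° W

Field B=1, H=7: +1·20° lon, +7·10° lat → SW at lon -160°, lat -20°.
Square 6, 6: +6·2° lon, +6·1° lat → SW at lon -148°, lat -14°.
Subsquare t=19, c=2: +19·0.0833333° lon, +2·0.0416667° lat → SW at lon -146.417°, lat -13.9167°.
Cell spans 0.0833333° lon × 0.0416667° lat. Centre is SW corner plus half of each.
latitude 13.8958° S, longitude 146.3750° W.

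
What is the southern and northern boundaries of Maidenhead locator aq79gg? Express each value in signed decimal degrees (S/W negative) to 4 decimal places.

79.2500, 79.2917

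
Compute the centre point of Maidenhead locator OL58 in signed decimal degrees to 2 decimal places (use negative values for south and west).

Field O=14, L=11: +14·20° lon, +11·10° lat → SW at lon 100°, lat 20°.
Square 5, 8: +5·2° lon, +8·1° lat → SW at lon 110°, lat 28°.
Cell spans 2° lon × 1° lat. Centre is SW corner plus half of each.
latitude 28.50, longitude 111.00.

28.50, 111.00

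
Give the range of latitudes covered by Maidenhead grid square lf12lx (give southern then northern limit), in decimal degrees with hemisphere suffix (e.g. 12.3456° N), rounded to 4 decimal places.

37.0417° S, 37.0000° S

Field L=11, F=5: +11·20° lon, +5·10° lat → SW at lon 40°, lat -40°.
Square 1, 2: +1·2° lon, +2·1° lat → SW at lon 42°, lat -38°.
Subsquare l=11, x=23: +11·0.0833333° lon, +23·0.0416667° lat → SW at lon 42.9167°, lat -37.0417°.
Cell spans 0.0833333° lon × 0.0416667° lat.
south 37.0417° S, north 37.0000° S.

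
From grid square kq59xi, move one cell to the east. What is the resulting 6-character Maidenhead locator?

KQ69ai

Longitude subsquare x = 23; +1 → 24, wraps to 0 = a, carry into square.
Longitude square 5; +1 → 6.
The latitude characters are unchanged.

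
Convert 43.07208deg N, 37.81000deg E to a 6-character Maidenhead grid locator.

Add 180° to longitude and 90° to latitude: 217.8100, 133.0721.
Field: 217.8100/20 → 10 → K, 133.0721/10 → 13 → N; chars KN.
Square: 17.8100/2 → 8, 3.0721/1 → 3; chars 83.
Subsquare: 1.8100/0.0833333 → 21 → v, 0.0721/0.0416667 → 1 → b; chars vb.

KN83vb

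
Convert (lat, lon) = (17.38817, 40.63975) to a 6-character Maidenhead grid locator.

Offset from 180°W / 90°S: lon 220.6397°, lat 107.3882°.
Field: lon ⌊220.6397/20⌋ = 11 → L; lat ⌊107.3882/10⌋ = 10 → K.
Square: lon ⌊0.6397/2⌋ = 0; lat ⌊7.3882/1⌋ = 7.
Subsquare: lon ⌊0.6397/0.0833333⌋ = 7 → h; lat ⌊0.3882/0.0416667⌋ = 9 → j.

LK07hj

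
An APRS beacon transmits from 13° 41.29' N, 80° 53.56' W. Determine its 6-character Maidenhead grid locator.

Shift to the Maidenhead origin (180°W, 90°S): lon 99.1073, lat 103.6882.
Field: lon ⌊99.1073/20⌋ = 4 → E; lat ⌊103.6882/10⌋ = 10 → K.
Square: lon ⌊19.1073/2⌋ = 9; lat ⌊3.6882/1⌋ = 3.
Subsquare: lon ⌊1.1073/0.0833333⌋ = 13 → n; lat ⌊0.6882/0.0416667⌋ = 16 → q.

EK93nq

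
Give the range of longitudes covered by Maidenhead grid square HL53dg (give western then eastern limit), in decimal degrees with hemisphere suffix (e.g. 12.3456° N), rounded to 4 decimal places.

29.7500° W, 29.6667° W

Field H=7, L=11: +7·20° lon, +11·10° lat → SW at lon -40°, lat 20°.
Square 5, 3: +5·2° lon, +3·1° lat → SW at lon -30°, lat 23°.
Subsquare d=3, g=6: +3·0.0833333° lon, +6·0.0416667° lat → SW at lon -29.75°, lat 23.25°.
Cell spans 0.0833333° lon × 0.0416667° lat.
west 29.7500° W, east 29.6667° W.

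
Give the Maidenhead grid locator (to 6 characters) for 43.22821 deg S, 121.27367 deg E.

PE06ps

Shift to the Maidenhead origin (180°W, 90°S): lon 301.2737, lat 46.7718.
Field: lon ⌊301.2737/20⌋ = 15 → P; lat ⌊46.7718/10⌋ = 4 → E.
Square: lon ⌊1.2737/2⌋ = 0; lat ⌊6.7718/1⌋ = 6.
Subsquare: lon ⌊1.2737/0.0833333⌋ = 15 → p; lat ⌊0.7718/0.0416667⌋ = 18 → s.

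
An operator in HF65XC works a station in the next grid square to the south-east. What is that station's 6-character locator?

HF75ab

Longitude subsquare x = 23; +1 → 24, wraps to 0 = a, carry into square.
Longitude square 6; +1 → 7.
Latitude subsquare c = 2; −1 → 1 = b.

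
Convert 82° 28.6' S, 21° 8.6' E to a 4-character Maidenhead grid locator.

Add 180° to longitude and 90° to latitude: 201.14, 7.52.
Field (20°×10°, letters A–R): 201.14/20 → 10 → K, 7.52/10 → 0 → A; chars KA.
Square (2°×1°, digits 0–9): 1.14/2 → 0, 7.52/1 → 7; chars 07.

KA07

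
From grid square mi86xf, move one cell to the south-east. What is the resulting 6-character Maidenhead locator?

Longitude subsquare x = 23; +1 → 24, wraps to 0 = a, carry into square.
Longitude square 8; +1 → 9.
Latitude subsquare f = 5; −1 → 4 = e.

MI96ae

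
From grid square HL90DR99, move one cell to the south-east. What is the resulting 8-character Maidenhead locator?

HL90er08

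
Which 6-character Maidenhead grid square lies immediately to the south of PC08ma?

Latitude subsquare a = 0; −1 → -1, wraps to 23 = x, carry into square.
Latitude square 8; −1 → 7.
The longitude characters are unchanged.

PC07mx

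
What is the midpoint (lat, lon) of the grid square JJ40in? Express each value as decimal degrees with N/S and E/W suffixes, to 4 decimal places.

0.5625° N, 8.7083° E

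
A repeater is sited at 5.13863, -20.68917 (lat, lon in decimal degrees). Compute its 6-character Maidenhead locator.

HJ95pd

Offset from 180°W / 90°S: lon 159.3108°, lat 95.1386°.
Field: 159.3108/20 → 7 → H, 95.1386/10 → 9 → J; chars HJ.
Square: 19.3108/2 → 9, 5.1386/1 → 5; chars 95.
Subsquare: 1.3108/0.0833333 → 15 → p, 0.1386/0.0416667 → 3 → d; chars pd.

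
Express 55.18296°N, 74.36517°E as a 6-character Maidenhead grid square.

MO75ee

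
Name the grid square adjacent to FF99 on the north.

FG90

Latitude square 9; +1 → 10, wraps to 0, carry into field.
Latitude field F = 5; +1 → 6 = G.
The longitude characters are unchanged.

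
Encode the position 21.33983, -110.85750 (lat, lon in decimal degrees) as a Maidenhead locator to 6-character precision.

DL41ni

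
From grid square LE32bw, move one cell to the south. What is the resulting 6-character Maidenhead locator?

LE32bv

Latitude subsquare w = 22; −1 → 21 = v.
The longitude characters are unchanged.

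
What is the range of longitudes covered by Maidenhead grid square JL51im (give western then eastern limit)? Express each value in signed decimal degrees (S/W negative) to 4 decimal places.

10.6667, 10.7500

Field J=9, L=11: +9·20° lon, +11·10° lat → SW at lon 0°, lat 20°.
Square 5, 1: +5·2° lon, +1·1° lat → SW at lon 10°, lat 21°.
Subsquare i=8, m=12: +8·0.0833333° lon, +12·0.0416667° lat → SW at lon 10.6667°, lat 21.5°.
Cell spans 0.0833333° lon × 0.0416667° lat.
west 10.6667, east 10.7500.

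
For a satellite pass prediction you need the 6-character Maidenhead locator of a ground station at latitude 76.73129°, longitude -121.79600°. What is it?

Offset from 180°W / 90°S: lon 58.2040°, lat 166.7313°.
Field (20°×10°, letters A–R): lon ⌊58.2040/20⌋ = 2 → C; lat ⌊166.7313/10⌋ = 16 → Q.
Square (2°×1°, digits 0–9): lon ⌊18.2040/2⌋ = 9; lat ⌊6.7313/1⌋ = 6.
Subsquare (5′×2.5′, letters a–x): lon ⌊0.2040/0.0833333⌋ = 2 → c; lat ⌊0.7313/0.0416667⌋ = 17 → r.

CQ96cr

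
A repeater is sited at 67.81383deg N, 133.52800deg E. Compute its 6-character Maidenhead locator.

Offset from 180°W / 90°S: lon 313.5280°, lat 157.8138°.
Field: 313.5280/20 → 15 → P, 157.8138/10 → 15 → P; chars PP.
Square: 13.5280/2 → 6, 7.8138/1 → 7; chars 67.
Subsquare: 1.5280/0.0833333 → 18 → s, 0.8138/0.0416667 → 19 → t; chars st.

PP67st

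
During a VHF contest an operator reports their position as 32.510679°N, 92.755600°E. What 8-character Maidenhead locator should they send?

Offset from 180°W / 90°S: lon 272.75560°, lat 122.51068°.
Field: lon ⌊272.75560/20⌋ = 13 → N; lat ⌊122.51068/10⌋ = 12 → M.
Square: lon ⌊12.75560/2⌋ = 6; lat ⌊2.51068/1⌋ = 2.
Subsquare: lon ⌊0.75560/0.0833333⌋ = 9 → j; lat ⌊0.51068/0.0416667⌋ = 12 → m.
Extended square: lon ⌊0.00560/0.00833333⌋ = 0; lat ⌊0.01068/0.00416667⌋ = 2.

NM62jm02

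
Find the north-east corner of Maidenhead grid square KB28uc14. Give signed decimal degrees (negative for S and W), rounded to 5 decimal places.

Field K=10, B=1: +10·20° lon, +1·10° lat → SW at lon 20°, lat -80°.
Square 2, 8: +2·2° lon, +8·1° lat → SW at lon 24°, lat -72°.
Subsquare u=20, c=2: +20·0.0833333° lon, +2·0.0416667° lat → SW at lon 25.6667°, lat -71.9167°.
Extended square 1, 4: +1·0.00833333° lon, +4·0.00416667° lat → SW at lon 25.675°, lat -71.9°.
Cell spans 0.00833333° lon × 0.00416667° lat. NE corner is SW corner plus one full cell.
latitude -71.89583, longitude 25.68333.

-71.89583, 25.68333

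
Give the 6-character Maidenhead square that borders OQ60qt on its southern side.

OQ60qs

Latitude subsquare t = 19; −1 → 18 = s.
The longitude characters are unchanged.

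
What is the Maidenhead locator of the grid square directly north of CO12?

CO13

Latitude square 2; +1 → 3.
The longitude characters are unchanged.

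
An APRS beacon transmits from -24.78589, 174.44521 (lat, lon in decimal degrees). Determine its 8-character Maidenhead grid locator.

RG75ff31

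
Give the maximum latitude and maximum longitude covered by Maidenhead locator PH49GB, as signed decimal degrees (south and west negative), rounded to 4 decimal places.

Field P=15, H=7: +15·20° lon, +7·10° lat → SW at lon 120°, lat -20°.
Square 4, 9: +4·2° lon, +9·1° lat → SW at lon 128°, lat -11°.
Subsquare g=6, b=1: +6·0.0833333° lon, +1·0.0416667° lat → SW at lon 128.5°, lat -10.9583°.
Cell spans 0.0833333° lon × 0.0416667° lat. NE corner is SW corner plus one full cell.
latitude -10.9167, longitude 128.5833.

-10.9167, 128.5833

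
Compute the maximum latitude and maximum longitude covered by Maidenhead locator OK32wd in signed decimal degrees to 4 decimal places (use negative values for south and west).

12.1667, 107.9167

Field O=14, K=10: +14·20° lon, +10·10° lat → SW at lon 100°, lat 10°.
Square 3, 2: +3·2° lon, +2·1° lat → SW at lon 106°, lat 12°.
Subsquare w=22, d=3: +22·0.0833333° lon, +3·0.0416667° lat → SW at lon 107.833°, lat 12.125°.
Cell spans 0.0833333° lon × 0.0416667° lat. NE corner is SW corner plus one full cell.
latitude 12.1667, longitude 107.9167.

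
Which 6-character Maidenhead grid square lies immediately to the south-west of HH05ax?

GH95xw

Longitude subsquare a = 0; −1 → -1, wraps to 23 = x, carry into square.
Longitude square 0; −1 → -1, wraps to 9, carry into field.
Longitude field H = 7; −1 → 6 = G.
Latitude subsquare x = 23; −1 → 22 = w.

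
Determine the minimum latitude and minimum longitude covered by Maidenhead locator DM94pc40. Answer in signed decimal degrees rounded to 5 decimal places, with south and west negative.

34.08333, -100.71667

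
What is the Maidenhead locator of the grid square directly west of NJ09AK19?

NJ09ak09

Longitude extended square 1; −1 → 0.
The latitude characters are unchanged.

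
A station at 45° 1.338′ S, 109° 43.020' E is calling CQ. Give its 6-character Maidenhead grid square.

Offset from 180°W / 90°S: lon 289.7170°, lat 44.9777°.
Field (20°×10°, letters A–R): 289.7170/20 → 14 → O, 44.9777/10 → 4 → E; chars OE.
Square (2°×1°, digits 0–9): 9.7170/2 → 4, 4.9777/1 → 4; chars 44.
Subsquare (5′×2.5′, letters a–x): 1.7170/0.0833333 → 20 → u, 0.9777/0.0416667 → 23 → x; chars ux.

OE44ux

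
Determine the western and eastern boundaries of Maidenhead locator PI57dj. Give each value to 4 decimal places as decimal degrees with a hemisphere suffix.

130.2500° E, 130.3333° E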